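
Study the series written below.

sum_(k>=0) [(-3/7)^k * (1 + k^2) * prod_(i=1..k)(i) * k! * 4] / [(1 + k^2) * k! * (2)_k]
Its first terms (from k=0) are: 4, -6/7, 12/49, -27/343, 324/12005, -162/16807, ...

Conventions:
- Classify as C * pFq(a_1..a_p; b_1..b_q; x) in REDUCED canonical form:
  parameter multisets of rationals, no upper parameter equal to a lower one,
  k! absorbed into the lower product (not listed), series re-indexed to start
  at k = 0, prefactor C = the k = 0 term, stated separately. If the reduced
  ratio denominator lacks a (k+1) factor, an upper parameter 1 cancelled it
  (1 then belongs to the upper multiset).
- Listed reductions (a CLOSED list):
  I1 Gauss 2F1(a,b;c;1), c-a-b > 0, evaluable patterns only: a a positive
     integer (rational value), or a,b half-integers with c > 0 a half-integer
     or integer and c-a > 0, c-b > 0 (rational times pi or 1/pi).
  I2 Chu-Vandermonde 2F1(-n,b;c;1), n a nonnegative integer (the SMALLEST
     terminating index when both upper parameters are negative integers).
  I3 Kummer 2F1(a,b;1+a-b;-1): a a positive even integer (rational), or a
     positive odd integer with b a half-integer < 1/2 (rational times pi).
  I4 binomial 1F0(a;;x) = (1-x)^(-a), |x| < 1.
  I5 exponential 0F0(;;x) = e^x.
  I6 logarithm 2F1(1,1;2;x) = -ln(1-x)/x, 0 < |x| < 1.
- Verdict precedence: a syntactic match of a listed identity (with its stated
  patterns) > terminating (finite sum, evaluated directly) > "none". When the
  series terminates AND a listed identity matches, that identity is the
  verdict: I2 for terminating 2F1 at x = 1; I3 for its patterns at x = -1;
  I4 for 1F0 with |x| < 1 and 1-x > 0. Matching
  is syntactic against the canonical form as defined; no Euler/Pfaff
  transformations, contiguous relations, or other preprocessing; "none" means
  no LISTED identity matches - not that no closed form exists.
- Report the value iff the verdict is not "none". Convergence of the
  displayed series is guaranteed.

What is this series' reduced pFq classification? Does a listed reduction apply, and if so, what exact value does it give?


Structural cue: t_0 being 4, the factorial ratio (C = 4) (k+a-1)!/(a-1)! is a rising factorial (a)_k.
Adjacent-term ratio: r(k) = (-3/7) * (k+1) (k+1) / [(k+2) (k+1)] - rational in k, leading ratio (-3/7); with t_0 = 4, classification follows.

This is 4 * 2F1(1, 1; 2; -3/7) in reduced canonical form. Verdict: the logarithmic series (I6) matches (the logarithm: parameters (1,1;2), x = -3/7). Hence: (28/3) * ln(10/7).


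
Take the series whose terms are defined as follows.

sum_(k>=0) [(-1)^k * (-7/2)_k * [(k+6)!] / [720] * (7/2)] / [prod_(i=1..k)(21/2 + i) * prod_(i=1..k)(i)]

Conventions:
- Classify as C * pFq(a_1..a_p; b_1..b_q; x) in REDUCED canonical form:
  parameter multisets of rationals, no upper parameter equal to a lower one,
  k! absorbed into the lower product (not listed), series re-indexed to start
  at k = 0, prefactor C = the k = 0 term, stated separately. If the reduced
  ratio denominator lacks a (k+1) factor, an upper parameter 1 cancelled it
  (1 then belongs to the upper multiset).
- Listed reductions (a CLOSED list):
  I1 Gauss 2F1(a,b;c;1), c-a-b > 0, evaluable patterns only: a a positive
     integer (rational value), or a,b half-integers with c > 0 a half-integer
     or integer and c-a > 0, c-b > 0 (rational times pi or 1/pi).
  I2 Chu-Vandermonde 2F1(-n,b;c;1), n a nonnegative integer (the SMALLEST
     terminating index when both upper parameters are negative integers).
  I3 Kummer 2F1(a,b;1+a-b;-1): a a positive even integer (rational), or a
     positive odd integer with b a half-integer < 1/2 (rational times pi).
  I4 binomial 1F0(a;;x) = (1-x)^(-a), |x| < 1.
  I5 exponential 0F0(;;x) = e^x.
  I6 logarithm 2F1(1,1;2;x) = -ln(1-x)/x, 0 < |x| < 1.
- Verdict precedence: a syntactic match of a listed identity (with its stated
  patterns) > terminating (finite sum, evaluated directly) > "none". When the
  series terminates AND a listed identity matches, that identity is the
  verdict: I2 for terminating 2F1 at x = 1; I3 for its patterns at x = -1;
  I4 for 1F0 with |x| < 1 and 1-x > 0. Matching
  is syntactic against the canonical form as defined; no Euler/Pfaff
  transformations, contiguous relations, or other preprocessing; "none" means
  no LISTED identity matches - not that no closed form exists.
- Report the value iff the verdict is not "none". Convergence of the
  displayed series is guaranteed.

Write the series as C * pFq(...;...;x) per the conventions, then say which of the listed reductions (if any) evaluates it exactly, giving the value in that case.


Canonical form: C = 7/2 times 2F1 with upper {-7/2, 7}, lower {23/2}, x = -1. Verdict at x = -1: the Kummer evaluation I3 matches (x = -1; c = 23/2 equals 1+a-b for upper {-7/2, 7}: listed pattern). Value: (101846745/16777216) * pi.

Key observation: from the first term 7/2: the factorial ratio (C = 7/2) (k+a-1)!/(a-1)! is a rising factorial (a)_k.
Adjacent-term ratio: r(k) = (-1) * (k-7/2) (k+7) / [(k+23/2) (k+1)] - rational in k. x = (-1); t_0 = 7/2; negate the roots.


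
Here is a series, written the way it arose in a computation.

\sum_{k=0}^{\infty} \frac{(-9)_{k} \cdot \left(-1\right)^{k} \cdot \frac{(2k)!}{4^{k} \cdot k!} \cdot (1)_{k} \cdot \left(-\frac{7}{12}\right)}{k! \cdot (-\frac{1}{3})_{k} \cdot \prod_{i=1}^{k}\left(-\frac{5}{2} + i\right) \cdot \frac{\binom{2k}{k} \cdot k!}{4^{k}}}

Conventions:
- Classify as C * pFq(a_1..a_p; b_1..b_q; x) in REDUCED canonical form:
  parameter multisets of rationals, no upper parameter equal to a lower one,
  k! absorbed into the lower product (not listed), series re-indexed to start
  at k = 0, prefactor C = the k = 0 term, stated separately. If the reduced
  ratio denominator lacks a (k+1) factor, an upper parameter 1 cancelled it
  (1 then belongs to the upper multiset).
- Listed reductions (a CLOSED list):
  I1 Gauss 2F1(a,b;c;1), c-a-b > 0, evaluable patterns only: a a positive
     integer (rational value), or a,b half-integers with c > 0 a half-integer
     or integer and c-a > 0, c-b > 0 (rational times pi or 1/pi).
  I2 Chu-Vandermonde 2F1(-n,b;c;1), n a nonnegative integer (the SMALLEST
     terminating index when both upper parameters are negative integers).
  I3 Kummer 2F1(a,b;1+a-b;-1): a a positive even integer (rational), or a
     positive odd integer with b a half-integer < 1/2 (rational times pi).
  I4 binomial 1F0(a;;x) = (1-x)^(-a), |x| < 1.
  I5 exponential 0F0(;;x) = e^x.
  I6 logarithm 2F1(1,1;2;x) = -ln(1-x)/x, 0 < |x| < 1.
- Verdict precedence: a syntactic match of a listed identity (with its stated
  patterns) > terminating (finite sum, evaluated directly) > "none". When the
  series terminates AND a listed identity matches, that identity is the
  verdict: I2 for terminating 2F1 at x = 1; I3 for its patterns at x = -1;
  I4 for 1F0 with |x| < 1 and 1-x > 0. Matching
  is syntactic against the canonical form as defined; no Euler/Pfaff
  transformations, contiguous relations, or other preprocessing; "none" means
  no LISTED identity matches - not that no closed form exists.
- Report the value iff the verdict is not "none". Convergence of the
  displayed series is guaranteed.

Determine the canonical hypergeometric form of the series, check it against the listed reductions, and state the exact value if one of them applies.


At argument -1: a 2F2 with upper {-9, 1}, lower {-\frac{3}{2}, -\frac{1}{3}}, scaled by C = -\frac{7}{12}. Verdict: terminating. With -9 upstairs the series is a 10-term polynomial sum; evaluated term by term. Value: \frac{285687421813}{36902580}.

Key step: t_0 being -\frac{7}{12}, the parameter 1/2 appears in both the upper and lower lists and cancels.
Term ratio: r(k) = -1 * (k-9) (k+1) / [(k-\frac{3}{2}) (k-\frac{1}{3}) (k+1)] - rational in k. x = -1; t_0 = -\frac{7}{12}; negate the roots.


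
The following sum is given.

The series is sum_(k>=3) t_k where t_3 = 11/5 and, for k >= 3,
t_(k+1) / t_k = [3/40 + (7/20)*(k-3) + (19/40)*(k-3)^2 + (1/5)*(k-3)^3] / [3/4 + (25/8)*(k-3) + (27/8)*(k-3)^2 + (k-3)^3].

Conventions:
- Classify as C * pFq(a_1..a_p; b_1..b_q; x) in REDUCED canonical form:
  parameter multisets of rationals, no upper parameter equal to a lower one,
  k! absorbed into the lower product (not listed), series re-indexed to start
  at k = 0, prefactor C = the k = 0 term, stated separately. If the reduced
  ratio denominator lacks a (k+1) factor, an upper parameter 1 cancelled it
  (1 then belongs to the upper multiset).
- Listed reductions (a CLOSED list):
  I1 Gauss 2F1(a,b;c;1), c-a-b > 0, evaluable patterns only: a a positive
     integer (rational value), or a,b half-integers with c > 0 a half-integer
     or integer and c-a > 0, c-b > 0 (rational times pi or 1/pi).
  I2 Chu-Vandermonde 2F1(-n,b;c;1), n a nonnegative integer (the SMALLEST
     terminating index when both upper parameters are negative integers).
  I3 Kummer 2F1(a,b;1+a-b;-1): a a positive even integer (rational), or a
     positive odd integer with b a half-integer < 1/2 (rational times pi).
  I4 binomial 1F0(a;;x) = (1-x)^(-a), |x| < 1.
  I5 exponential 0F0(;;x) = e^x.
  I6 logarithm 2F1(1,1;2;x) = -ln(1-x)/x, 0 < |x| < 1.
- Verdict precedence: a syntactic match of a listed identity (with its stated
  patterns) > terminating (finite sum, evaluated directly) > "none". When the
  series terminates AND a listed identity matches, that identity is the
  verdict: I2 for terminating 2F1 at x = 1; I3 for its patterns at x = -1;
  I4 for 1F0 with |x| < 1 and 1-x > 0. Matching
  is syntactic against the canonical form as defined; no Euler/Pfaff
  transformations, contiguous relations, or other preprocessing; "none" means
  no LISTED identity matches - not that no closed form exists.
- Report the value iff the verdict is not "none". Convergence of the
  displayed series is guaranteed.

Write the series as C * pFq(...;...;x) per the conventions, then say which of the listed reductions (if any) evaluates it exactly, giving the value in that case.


With C = 11/5: the canonical form is 2F1(1, 1; 2; 1/5). Verdict: logarithm (I6) applies (the logarithm: parameters (1,1;2), x = 1/5). Hence: (-11) * ln(4/5).

Structural cue: t_0 = 11/5 here, and the parameter 3/8 appears in both the upper and lower lists and cancels.
Consecutive-term ratio: r(k) = (1/5) * (k+1) (k+1) / [(k+2) (k+1)] ; factor over Q: parameters, x = (1/5), and C = 11/5.


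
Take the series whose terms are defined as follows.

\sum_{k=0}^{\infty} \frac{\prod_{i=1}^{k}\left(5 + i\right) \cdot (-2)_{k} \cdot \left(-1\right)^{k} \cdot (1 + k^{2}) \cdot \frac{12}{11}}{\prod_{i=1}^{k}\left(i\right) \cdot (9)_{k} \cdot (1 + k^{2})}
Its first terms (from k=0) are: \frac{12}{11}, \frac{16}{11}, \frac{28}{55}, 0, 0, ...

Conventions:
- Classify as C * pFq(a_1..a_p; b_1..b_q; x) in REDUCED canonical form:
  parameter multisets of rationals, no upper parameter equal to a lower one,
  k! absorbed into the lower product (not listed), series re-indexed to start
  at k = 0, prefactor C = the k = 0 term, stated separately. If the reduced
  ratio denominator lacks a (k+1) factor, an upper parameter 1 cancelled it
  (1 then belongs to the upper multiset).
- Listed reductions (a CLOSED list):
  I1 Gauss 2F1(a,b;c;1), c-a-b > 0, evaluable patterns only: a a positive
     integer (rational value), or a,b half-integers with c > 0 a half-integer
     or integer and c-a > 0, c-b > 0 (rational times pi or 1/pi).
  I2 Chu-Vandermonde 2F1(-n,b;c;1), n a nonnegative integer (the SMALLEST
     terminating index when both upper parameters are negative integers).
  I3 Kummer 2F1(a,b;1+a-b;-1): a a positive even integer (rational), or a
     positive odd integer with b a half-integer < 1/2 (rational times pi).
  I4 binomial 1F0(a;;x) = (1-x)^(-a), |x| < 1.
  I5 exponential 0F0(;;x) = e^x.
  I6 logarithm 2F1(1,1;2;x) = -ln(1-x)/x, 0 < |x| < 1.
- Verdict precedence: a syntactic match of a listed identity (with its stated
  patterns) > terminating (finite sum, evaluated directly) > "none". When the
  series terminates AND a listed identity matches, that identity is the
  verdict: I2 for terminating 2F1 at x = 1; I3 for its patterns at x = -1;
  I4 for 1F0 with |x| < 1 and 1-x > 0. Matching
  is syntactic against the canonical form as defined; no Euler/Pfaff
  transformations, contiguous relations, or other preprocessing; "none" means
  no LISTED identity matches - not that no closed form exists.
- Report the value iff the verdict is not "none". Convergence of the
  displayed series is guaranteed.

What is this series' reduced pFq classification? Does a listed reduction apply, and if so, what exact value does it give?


Prefactor \frac{12}{11}, argument -1: 2F1 with upper {-2, 6} over lower {9}. Verdict (x = -1): the Kummer evaluation I3 applies (x = -1; c = 9 equals 1+a-b for upper {-2, 6}: listed pattern). Its exact value is \frac{168}{55}.

Key step: x = -1 and the product of the first k integers (C = 12/11) is k!.
Ratio: r(k) = -1 * (k-2) (k+6) / [(k+9) (k+1)] - rational in k, leading ratio -1; with t_0 = \frac{12}{11}, classification follows.


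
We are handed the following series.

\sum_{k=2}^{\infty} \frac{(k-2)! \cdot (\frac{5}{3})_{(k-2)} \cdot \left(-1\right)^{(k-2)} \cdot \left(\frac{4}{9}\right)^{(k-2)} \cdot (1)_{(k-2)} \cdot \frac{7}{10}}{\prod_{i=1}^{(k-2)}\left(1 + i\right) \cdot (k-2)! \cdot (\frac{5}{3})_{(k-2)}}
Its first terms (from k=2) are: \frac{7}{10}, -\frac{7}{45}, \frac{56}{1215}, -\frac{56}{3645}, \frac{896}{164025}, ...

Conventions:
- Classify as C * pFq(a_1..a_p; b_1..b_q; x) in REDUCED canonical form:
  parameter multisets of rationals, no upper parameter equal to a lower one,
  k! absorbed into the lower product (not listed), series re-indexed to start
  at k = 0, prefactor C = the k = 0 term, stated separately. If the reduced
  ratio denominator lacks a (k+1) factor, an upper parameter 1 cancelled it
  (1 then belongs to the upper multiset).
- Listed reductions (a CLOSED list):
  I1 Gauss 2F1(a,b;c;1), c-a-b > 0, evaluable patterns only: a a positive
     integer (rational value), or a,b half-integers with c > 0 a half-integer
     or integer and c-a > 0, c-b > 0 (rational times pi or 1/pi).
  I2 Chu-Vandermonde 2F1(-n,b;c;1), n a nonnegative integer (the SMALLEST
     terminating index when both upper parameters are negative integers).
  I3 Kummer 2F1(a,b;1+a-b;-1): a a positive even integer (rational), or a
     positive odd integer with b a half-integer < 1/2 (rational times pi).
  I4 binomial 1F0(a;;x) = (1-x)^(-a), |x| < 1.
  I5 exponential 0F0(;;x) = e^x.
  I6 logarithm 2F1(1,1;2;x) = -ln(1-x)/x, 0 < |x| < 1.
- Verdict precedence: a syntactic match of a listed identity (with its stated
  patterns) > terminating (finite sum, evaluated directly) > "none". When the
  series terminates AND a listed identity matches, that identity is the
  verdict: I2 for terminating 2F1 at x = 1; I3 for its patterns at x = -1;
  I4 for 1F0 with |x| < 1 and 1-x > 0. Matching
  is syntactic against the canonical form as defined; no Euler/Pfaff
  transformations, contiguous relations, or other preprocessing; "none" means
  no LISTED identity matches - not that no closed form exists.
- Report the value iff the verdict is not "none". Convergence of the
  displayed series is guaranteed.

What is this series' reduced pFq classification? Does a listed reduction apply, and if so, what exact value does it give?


x = -\frac{4}{9} here; the reduced form reads 2F1, upper {1, 1}, lower {2}, C = \frac{7}{10}. Verdict: the logarithmic series (I6) fires (the logarithm: parameters (1,1;2), x = -\frac{4}{9}). Hence: \frac{63}{40} \cdot \ln\left(\frac{13}{9}\right).

The tell: x = -\frac{4}{9} and the parameter 5/3 appears in both the upper and lower lists and cancels.
Ratio: r(k) = -\frac{4}{9} * (k+1) (k+1) / [(k+2) (k+1)] ; factor over Q: parameters, x = -\frac{4}{9}, and C = \frac{7}{10}.


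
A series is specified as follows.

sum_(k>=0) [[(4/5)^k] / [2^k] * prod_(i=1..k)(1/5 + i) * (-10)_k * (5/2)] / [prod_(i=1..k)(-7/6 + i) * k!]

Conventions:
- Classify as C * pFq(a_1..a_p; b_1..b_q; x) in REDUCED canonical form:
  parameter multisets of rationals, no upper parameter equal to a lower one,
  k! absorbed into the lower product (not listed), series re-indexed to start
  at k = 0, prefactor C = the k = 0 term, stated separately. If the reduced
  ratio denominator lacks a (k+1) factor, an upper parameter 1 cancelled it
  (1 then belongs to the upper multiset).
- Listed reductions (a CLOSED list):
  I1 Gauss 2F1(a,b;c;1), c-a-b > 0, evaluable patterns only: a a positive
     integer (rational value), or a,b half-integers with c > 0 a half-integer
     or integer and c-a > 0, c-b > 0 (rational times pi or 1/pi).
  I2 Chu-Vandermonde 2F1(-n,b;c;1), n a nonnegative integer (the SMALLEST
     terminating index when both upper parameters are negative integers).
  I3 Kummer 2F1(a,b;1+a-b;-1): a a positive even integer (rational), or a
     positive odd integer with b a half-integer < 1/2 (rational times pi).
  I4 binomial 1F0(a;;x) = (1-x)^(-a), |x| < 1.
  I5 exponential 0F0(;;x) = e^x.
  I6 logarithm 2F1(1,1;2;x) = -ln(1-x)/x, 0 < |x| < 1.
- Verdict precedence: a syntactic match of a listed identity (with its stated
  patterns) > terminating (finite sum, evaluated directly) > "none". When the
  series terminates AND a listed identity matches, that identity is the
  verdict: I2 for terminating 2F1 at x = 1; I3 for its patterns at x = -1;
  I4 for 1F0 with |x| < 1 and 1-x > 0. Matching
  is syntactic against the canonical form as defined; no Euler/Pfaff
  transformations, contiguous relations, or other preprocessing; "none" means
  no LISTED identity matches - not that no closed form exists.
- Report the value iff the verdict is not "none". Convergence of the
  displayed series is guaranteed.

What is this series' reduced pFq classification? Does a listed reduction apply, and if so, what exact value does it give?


Reduced: x = 2/5, 2F1, upper = {-10, 6/5}, lower = {-1/6}, C = 5/2. Verdict: terminating at k = 10: the factor (-10)_k kills every later term; summing the 11 survivors is exact. Its exact value is -2787796665802783225871/1584527015686035156250.

Key step: x = (2/5) and the lower running product (C = 5/2, x = 2/5) is a rising factorial.
Term ratio: r(k) = (2/5) * (k-10) (k+6/5) / [(k-1/6) (k+1)] - poly over poly, x = (2/5) from leading terms; C = 5/2 at k = 0.


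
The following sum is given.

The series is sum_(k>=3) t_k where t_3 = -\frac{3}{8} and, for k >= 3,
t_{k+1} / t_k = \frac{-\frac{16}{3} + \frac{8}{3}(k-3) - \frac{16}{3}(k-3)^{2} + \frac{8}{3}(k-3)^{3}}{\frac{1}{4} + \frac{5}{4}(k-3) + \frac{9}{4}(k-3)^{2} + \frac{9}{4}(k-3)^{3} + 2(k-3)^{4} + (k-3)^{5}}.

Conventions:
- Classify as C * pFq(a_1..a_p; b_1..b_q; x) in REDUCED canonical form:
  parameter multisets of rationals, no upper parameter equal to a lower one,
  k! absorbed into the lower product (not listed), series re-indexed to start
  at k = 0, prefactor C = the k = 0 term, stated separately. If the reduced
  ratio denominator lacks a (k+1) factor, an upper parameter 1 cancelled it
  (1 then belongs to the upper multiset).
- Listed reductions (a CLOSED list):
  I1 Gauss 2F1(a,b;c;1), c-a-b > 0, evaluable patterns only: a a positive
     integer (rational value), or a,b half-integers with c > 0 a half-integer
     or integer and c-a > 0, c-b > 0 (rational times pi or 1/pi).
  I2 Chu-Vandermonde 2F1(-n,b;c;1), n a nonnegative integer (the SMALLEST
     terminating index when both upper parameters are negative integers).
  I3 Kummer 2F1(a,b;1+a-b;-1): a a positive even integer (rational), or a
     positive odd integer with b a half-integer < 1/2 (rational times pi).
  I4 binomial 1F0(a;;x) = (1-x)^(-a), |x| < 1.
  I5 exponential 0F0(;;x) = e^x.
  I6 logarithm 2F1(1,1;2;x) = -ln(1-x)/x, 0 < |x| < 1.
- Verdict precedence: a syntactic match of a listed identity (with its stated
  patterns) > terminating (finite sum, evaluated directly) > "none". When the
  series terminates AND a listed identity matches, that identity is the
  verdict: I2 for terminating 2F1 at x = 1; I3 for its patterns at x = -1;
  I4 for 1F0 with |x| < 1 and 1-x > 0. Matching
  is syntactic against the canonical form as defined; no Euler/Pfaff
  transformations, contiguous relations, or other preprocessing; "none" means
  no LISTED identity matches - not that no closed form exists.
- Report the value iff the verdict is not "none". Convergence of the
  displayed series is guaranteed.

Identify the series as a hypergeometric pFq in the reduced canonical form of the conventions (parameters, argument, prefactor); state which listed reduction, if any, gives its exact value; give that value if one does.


The series (x = \frac{8}{3}) is 1F2: upper {-2}, lower {\frac{1}{2}, \frac{1}{2}}, prefactor -\frac{3}{8}. Verdict: terminating. With -2 upstairs the series is a 3-term polynomial sum; evaluated term by term. Hence: \frac{623}{216}.

First insight: t_0 = -\frac{3}{8} here, and cancel k^2 + 1 from the displayed ratio first; then C = -3/8.
Step ratio: r(k) = \frac{8}{3} * (k-2) / [(k+\frac{1}{2}) (k+\frac{1}{2}) (k+1)] ; factor over Q: parameters, x = \frac{8}{3}, and C = -\frac{3}{8}.


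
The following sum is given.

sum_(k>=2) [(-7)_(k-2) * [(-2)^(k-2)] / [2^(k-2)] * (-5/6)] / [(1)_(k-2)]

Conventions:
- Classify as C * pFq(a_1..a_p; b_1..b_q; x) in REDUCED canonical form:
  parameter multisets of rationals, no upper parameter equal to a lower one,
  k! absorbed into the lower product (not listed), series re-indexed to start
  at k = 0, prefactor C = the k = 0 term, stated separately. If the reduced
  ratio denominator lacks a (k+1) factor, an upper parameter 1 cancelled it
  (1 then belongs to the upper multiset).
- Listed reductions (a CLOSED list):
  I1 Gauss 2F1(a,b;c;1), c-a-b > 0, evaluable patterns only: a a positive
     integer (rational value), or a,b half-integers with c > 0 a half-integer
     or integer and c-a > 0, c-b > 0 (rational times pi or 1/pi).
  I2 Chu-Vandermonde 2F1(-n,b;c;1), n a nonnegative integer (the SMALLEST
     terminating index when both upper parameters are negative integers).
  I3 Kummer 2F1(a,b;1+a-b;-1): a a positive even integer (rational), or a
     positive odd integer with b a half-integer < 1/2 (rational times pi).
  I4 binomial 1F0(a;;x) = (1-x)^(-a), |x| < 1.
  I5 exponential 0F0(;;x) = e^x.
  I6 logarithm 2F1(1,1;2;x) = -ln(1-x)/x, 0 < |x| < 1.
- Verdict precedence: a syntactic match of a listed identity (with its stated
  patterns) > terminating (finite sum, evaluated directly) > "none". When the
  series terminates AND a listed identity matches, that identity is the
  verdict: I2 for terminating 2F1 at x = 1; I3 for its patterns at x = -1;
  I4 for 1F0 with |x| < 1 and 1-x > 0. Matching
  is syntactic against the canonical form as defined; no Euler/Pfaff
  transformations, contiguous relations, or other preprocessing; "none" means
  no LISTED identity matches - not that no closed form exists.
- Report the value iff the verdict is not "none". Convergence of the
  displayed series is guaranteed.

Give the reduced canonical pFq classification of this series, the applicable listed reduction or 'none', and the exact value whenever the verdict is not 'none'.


Key step: t_0 = -5/6 here, and (1)_k (C = -5/6, x = -1) is k! itself.
Consecutive-term ratio: r(k) = (-1) * (k-7) / [(k+1)] - rational; roots negated = parameters, x = (-1), C = -5/6.

Prefactor -5/6, argument -1: 1F0 with upper {-7} over lower {-}. Verdict: terminating at k = 7: the factor (-7)_k kills every later term; summing the 8 survivors is exact. Its exact value is -320/3.


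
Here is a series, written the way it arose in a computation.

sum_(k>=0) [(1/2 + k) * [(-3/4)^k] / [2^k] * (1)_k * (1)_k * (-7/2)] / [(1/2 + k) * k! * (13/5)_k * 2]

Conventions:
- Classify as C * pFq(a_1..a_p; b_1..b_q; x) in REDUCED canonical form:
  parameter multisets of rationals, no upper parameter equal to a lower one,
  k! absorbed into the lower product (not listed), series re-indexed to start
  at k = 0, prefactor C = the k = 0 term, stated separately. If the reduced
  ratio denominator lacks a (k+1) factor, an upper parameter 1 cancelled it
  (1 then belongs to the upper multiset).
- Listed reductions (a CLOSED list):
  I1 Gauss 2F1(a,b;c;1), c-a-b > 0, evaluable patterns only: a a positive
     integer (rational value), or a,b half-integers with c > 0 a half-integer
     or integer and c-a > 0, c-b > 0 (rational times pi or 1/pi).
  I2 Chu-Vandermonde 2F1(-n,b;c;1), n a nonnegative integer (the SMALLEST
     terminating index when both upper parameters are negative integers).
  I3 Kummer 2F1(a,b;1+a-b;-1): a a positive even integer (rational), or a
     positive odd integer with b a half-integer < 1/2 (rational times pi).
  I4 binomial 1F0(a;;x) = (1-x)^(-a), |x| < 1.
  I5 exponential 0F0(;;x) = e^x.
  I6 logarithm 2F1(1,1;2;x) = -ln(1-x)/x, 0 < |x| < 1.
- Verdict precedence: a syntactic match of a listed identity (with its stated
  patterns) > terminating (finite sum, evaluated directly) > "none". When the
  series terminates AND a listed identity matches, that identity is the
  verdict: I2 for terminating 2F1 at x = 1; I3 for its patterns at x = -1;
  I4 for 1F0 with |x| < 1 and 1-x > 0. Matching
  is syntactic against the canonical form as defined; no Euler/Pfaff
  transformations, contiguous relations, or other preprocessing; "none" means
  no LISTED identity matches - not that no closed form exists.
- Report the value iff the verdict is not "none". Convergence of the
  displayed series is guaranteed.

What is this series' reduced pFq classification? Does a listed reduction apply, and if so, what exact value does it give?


The tell: from the first term -7/4: the two k-th powers (C = -7/4) combine into one argument.
Adjacent-term ratio: r(k) = (-3/8) * (k+1) (k+1) / [(k+13/5) (k+1)] - rational in k, leading ratio (-3/8); with t_0 = -7/4, classification follows.

This is -7/4 * 2F1(1, 1; 13/5; -3/8) in reduced canonical form. Verdict: none. No listed pattern accepts 2F1(1, 1; 13/5; -3/8).


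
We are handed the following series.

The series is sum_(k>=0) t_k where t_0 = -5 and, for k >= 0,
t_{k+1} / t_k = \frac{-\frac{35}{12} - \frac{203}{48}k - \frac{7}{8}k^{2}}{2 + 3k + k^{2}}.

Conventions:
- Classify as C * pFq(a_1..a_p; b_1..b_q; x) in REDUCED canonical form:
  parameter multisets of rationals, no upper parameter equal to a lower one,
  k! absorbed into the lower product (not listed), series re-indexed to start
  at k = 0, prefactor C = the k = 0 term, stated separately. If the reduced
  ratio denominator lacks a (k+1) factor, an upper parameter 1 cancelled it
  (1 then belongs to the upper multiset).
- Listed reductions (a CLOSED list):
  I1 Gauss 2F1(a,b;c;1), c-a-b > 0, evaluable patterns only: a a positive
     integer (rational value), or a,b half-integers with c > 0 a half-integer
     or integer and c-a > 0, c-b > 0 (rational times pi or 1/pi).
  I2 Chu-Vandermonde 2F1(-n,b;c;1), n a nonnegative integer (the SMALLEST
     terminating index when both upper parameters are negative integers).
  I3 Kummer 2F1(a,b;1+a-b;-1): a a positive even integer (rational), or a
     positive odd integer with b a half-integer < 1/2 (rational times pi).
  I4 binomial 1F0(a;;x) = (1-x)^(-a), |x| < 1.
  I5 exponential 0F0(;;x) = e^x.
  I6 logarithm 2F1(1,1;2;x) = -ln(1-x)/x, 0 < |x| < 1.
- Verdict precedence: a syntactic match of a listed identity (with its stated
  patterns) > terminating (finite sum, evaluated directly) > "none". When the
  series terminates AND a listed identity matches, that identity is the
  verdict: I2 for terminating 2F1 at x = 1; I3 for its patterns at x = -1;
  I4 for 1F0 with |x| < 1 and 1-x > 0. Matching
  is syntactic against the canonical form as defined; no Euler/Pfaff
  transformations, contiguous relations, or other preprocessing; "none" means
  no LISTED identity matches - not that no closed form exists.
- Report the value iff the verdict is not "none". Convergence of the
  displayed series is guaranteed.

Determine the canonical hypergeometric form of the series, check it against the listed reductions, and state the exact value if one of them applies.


Prefactor -5, argument -\frac{7}{8}: 2F1 with upper {\frac{5}{6}, 4} over lower {2}. Verdict: none. Every listed pattern misses the 2F1 form at -\frac{7}{8}, upper {\frac{5}{6}, 4}.

Structural cue: t_0 being -5, factor the ratio over Q (C = -5, x = -7/8): negated roots = parameters.
Term ratio: r(k) = -\frac{7}{8} * (k+\frac{5}{6}) (k+4) / [(k+2) (k+1)] - rational in k. x = -\frac{7}{8}; t_0 = -5; negate the roots.


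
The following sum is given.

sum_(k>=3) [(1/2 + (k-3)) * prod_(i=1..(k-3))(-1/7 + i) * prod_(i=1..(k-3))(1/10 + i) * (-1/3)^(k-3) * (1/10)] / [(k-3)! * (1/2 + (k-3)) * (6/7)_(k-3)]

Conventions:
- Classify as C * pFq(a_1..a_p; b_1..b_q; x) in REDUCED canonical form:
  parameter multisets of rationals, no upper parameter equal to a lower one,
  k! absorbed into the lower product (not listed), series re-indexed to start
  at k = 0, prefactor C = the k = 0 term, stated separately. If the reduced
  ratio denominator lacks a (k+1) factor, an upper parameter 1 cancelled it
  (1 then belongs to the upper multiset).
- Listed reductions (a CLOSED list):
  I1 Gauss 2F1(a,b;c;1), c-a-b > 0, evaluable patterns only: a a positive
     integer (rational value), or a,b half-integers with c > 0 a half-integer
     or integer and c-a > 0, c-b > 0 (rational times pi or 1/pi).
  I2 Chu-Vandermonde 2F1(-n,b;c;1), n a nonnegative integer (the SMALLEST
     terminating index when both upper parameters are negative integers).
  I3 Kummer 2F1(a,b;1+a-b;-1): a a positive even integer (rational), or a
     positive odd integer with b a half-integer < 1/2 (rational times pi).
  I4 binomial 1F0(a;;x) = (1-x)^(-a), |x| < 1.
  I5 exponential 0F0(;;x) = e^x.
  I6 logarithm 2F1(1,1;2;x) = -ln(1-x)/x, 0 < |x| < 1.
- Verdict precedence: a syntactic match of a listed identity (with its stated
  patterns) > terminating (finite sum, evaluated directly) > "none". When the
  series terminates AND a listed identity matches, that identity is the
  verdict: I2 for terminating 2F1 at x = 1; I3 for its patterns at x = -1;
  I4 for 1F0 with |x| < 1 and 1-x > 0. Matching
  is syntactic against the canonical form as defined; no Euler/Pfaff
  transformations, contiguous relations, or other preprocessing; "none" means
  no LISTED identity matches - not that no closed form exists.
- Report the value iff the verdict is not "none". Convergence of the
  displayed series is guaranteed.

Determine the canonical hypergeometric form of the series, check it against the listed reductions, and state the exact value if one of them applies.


Canonical form: C = 1/10 times 1F0 with upper {11/10}, lower {-}, x = -1/3. Verdict: the I4 binomial reduction fires (the 1F0 binomial series: exponent -11/10, x = -1/3). Value: (1/10) * (4/3)^(-11/10).

The tell: from the first term 1/10: the factor k + 1/2 cancels (top and bottom), leaving C = 1/10, x = -1/3.
Adjacent-term ratio: r(k) = (-1/3) * (k+11/10) / [(k+1)] - poly over poly, x = (-1/3) from leading terms; C = 1/10 at k = 0.


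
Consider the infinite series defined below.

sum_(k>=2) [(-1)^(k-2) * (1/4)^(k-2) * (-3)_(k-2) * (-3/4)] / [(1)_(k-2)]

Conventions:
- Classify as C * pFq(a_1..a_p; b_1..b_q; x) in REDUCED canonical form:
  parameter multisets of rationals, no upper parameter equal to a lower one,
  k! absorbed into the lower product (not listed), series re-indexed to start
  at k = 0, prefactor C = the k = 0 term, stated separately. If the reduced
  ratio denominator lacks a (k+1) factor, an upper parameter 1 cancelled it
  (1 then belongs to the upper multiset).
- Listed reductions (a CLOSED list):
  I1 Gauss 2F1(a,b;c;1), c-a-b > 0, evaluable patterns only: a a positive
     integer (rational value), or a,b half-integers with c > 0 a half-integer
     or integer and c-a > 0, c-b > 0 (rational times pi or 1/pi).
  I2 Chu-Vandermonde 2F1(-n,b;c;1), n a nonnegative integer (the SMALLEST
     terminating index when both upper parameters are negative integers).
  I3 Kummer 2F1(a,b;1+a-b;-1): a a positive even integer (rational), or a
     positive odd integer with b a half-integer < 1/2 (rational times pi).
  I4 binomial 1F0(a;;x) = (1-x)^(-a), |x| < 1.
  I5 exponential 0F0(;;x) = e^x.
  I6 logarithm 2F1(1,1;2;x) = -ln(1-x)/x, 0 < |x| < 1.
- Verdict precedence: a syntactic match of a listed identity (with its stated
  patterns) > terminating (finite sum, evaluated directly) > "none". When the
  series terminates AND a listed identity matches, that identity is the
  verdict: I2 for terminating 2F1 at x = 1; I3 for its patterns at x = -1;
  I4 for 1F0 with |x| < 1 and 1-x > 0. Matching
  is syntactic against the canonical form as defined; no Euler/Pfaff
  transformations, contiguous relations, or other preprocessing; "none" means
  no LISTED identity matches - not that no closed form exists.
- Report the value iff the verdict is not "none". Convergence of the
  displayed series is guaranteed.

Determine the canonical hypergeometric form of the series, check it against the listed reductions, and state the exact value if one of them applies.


Classification (C = -3/4): 1F0 with upper {-3}, lower {-}, argument x = -1/4. Verdict: the I4 binomial reduction fires (the 1F0 binomial series: exponent 3, x = -1/4). Exact value: -375/256.

First insight: t_0 = -3/4 here, and the (-1)^k factor (C = -3/4) folds into the argument's sign.
Adjacent-term ratio: r(k) = (-1/4) * (k-3) / [(k+1)] - rational in k, leading ratio (-1/4); with t_0 = -3/4, classification follows.


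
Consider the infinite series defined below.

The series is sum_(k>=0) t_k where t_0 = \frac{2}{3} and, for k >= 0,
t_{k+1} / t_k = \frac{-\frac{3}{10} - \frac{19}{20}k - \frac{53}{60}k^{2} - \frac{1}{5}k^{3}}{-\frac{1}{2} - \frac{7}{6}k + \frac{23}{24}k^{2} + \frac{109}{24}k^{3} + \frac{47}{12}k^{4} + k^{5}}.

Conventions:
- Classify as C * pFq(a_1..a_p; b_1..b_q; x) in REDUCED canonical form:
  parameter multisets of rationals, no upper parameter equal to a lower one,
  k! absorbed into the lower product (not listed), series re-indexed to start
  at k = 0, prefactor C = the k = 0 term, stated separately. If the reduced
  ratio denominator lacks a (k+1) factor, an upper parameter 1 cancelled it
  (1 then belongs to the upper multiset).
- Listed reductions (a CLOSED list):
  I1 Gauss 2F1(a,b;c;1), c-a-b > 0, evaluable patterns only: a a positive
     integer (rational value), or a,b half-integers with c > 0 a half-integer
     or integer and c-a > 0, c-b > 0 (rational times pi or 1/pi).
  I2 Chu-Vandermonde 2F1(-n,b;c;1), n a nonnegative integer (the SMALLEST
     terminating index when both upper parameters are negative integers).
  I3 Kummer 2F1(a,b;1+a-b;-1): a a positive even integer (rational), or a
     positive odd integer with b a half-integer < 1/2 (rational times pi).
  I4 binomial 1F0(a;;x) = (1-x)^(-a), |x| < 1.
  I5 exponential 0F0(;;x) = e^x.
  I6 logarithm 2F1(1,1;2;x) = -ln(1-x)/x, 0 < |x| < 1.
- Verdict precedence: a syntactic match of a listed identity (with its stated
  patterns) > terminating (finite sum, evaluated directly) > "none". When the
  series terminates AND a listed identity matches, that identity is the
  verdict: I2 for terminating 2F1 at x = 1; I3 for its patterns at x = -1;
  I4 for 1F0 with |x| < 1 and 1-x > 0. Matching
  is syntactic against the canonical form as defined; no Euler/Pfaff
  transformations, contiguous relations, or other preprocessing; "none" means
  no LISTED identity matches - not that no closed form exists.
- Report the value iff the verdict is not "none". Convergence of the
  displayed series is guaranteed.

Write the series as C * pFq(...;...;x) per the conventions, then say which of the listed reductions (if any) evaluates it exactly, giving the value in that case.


The tell: with t_0 = \frac{2}{3}, the parameter 3/4 appears in both the upper and lower lists and cancels (alongside the other common factor).
Adjacent-term ratio: r(k) = -\frac{1}{5} * (k+3) / [(k-\frac{1}{2}) (k+2) (k+1)] - rational in k, leading ratio -\frac{1}{5}; with t_0 = \frac{2}{3}, classification follows.

The series (x = -\frac{1}{5}) is 1F2: upper {3}, lower {-\frac{1}{2}, 2}, prefactor \frac{2}{3}. Verdict: none (x = -\frac{1}{5}): each listed identity misses the multisets {3} ; {-\frac{1}{2}, 2}.


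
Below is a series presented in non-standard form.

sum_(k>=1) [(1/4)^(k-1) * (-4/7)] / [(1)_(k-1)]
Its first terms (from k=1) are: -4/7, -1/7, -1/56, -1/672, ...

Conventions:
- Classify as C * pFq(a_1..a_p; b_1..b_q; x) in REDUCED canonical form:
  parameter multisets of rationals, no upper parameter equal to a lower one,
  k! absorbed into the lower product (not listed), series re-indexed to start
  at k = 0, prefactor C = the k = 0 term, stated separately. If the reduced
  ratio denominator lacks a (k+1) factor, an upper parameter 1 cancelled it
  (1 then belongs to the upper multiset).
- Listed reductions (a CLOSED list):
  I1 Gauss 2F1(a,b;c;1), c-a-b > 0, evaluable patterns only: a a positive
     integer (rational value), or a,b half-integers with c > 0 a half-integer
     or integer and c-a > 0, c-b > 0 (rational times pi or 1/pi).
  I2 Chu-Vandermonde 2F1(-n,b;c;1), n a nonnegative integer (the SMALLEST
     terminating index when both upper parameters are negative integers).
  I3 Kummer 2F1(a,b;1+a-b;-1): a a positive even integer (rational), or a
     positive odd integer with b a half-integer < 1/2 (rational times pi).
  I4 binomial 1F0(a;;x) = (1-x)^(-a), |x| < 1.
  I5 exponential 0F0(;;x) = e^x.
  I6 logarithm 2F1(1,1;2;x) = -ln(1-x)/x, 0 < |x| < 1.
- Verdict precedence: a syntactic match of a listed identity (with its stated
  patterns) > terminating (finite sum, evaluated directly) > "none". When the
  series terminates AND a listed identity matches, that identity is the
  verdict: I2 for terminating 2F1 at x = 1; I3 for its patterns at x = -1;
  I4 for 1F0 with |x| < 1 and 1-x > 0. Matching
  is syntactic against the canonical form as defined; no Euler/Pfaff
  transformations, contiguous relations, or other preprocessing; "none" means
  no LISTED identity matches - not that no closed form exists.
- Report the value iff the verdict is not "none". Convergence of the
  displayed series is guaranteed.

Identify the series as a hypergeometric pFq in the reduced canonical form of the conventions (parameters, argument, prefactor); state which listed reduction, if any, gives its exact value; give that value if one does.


The series (x = 1/4) is 0F0: upper {-}, lower {-}, prefactor -4/7. Verdict: this is the exponential series (I5) (the 0F0 exponential series at x = 1/4). Value: (-4/7) * e^(1/4).

Key step: t_0 = -4/7 here, and (1)_k (C = -4/7) is k! itself.
Adjacent-term ratio: r(k) = (1/4) * 1 / [(k+1)] - rational in k. x = (1/4); t_0 = -4/7; negate the roots.


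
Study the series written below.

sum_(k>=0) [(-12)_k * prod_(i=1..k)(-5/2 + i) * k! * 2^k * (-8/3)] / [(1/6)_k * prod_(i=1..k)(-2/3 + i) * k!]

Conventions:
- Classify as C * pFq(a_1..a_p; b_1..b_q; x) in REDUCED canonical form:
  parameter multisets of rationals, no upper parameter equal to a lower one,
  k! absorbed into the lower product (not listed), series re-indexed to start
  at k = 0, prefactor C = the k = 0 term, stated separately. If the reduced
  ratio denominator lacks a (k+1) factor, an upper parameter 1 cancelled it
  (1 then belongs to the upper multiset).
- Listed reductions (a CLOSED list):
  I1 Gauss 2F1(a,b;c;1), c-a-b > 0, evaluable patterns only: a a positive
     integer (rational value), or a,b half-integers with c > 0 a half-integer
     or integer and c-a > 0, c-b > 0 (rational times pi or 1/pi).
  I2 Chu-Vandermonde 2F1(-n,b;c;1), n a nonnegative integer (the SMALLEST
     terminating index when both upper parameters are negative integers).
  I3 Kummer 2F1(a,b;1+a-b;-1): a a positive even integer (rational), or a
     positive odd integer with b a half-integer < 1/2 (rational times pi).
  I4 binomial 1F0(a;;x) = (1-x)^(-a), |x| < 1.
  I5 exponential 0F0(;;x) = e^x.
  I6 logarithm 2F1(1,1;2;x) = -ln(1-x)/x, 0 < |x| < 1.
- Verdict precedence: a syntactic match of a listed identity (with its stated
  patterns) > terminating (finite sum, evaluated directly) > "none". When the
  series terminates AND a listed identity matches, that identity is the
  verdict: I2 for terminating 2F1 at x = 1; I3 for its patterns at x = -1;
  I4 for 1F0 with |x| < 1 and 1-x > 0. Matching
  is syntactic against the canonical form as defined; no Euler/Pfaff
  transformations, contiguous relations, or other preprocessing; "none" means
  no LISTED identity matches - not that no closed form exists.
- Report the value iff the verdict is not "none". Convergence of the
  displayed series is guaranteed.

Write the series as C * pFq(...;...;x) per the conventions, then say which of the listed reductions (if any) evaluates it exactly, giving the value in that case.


With C = -8/3: the canonical form is 3F2(-12, -3/2, 1; 1/6, 1/3; 2). Verdict: terminating. With -12 upstairs the series is a 13-term polynomial sum; evaluated term by term. Its exact value is -71197111207215115328792/9807255618153008925.

The tell: from the first term -8/3: the lower running product (C = -8/3) is a rising factorial.
Adjacent-term ratio: r(k) = 2 * (k-12) (k-3/2) (k+1) / [(k+1/6) (k+1/3) (k+1)] - rational in k, leading ratio 2; with t_0 = -8/3, classification follows.
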